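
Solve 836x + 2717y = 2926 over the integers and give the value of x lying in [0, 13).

10

Reduce mod 2717: 836x ≡ 2926 (mod 2717). With g = gcd(836, 2717) = 209 dividing 2926, divide through: 4x ≡ 14 (mod 13).
Since gcd(4, 13) = 1, x ≡ 14·(4)⁻¹ ≡ 10 (mod 13). Smallest non-negative: 10.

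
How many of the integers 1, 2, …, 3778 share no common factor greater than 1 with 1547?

2814

1547 = 7·13·17. Inclusion–exclusion on these primes:
3778 − ⌊3778/7⌋ − ⌊3778/13⌋ − ⌊3778/17⌋ + ⌊3778/91⌋ + ⌊3778/119⌋ + ⌊3778/221⌋ − ⌊3778/1547⌋ = 2814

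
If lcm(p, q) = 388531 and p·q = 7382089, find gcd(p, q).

19

From gcd × lcm = pq: gcd = 7382089 / 388531 = 19.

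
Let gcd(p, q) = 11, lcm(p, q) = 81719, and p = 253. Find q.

p·q = gcd·lcm = 11·81719 = 898909, so q = 898909/253 = 3553.

3553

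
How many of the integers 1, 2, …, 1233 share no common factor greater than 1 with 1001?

887

1001 = 7·11·13. Inclusion–exclusion on these primes:
1233 − ⌊1233/7⌋ − ⌊1233/11⌋ − ⌊1233/13⌋ + ⌊1233/77⌋ + ⌊1233/91⌋ + ⌊1233/143⌋ − ⌊1233/1001⌋ = 887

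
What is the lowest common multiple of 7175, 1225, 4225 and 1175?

7175 = 5² · 7 · 41; 1225 = 5² · 7²; 4225 = 5² · 13²; 1175 = 5² · 47
lcm takes max exponent of each prime: 5² · 7² · 13² · 41 · 47 = 398937175

398937175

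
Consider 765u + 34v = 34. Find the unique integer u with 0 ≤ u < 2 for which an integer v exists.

Euclid: 765 = 22·34 + 17; 34 = 2·17 + 0 → gcd = 17; 34 = 17·2.
Back-substitution yields 765·(1) + 34·(-22) = 17, so one solution is u = 1·2 = 2, v = -22·2 = -44.
Solutions in u differ by 34/17 = 2; the one in [0, 2) is 2 mod 2 = 0.

0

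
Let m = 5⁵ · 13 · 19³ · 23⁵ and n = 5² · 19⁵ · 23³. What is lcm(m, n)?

647441537679503125

max exponent per prime: 5⁵ · 13 · 19⁵ · 23⁵ = 647441537679503125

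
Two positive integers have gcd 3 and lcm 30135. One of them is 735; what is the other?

123

m·n = gcd·lcm = 3·30135 = 90405, so n = 90405/735 = 123.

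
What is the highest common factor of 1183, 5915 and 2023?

gcd(1183, 5915): 5915 = 5·1183 + 0 → 1183
gcd(1183, 2023): 2023 = 1·1183 + 840; 1183 = 1·840 + 343; 840 = 2·343 + 154; 343 = 2·154 + 35; 154 = 4·35 + 14; 35 = 2·14 + 7; 14 = 2·7 + 0 → 7

7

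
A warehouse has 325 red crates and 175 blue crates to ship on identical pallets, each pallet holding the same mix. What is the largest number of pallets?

25

Euclid: 325 = 1·175 + 150; 175 = 1·150 + 25; 150 = 6·25 + 0. Last nonzero remainder: 25.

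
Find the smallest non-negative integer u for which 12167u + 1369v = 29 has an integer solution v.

Euclid: 12167 = 8·1369 + 1215; 1369 = 1·1215 + 154; 1215 = 7·154 + 137; 154 = 1·137 + 17; 137 = 8·17 + 1; 17 = 17·1 + 0 → gcd = 1; 29 = 1·29.
Back-substitution yields 12167·(80) + 1369·(-711) = 1, so one solution is u = 80·29 = 2320, v = -711·29 = -20619.
Solutions in u differ by 1369/1 = 1369; the one in [0, 1369) is 2320 mod 1369 = 951.

951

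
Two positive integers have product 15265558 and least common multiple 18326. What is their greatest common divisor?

833

gcd·lcm = product, so gcd = 15265558/18326 = 833.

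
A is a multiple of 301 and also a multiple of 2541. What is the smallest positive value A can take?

301 = 7 · 43; 2541 = 3 · 7 · 11²
max exponents: 3 · 7 · 11² · 43 = 109263

109263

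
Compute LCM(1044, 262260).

1044 = 2² · 3² · 29; 262260 = 2² · 3² · 5 · 31 · 47
max exponents: 2² · 3² · 5 · 29 · 31 · 47 = 7605540

7605540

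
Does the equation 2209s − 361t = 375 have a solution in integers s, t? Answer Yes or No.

gcd(2209, 361): 2209 = 6·361 + 43; 361 = 8·43 + 17; 43 = 2·17 + 9; 17 = 1·9 + 8; 9 = 1·8 + 1; 8 = 8·1 + 0 → 1
1 divides 375, so a solution exists.

Yes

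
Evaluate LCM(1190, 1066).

634270

1190 = 2 · 5 · 7 · 17; 1066 = 2 · 13 · 41
max exponents: 2 · 5 · 7 · 13 · 17 · 41 = 634270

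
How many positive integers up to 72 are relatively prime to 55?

55 = 5·11. Inclusion–exclusion on these primes:
72 − ⌊72/5⌋ − ⌊72/11⌋ + ⌊72/55⌋ = 53

53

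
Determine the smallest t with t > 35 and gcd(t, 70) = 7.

49

70 = 7·10. Any t with gcd(t, 70) = 7 is a multiple of 7, say 7s, with s coprime to 10.
Need s > 35/7, so s ≥ 6. First s ≥ 6 with gcd(s, 10) = 1 is s = 7. Thus t = 7·7 = 49.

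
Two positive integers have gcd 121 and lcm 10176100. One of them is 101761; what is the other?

12100

u·v = gcd·lcm = 121·10176100 = 1231308100, so v = 1231308100/101761 = 12100.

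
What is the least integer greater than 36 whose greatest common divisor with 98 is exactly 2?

Multiples of 2 above 36: 2·19, 2·20, … . Need the cofactor coprime to 98/2 = 49.
Checking s = 19, 20, … the first with gcd(s, 49) = 1 is s = 19, giving 38.

38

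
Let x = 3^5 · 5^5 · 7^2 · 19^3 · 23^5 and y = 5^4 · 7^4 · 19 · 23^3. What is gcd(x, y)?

min exponent per shared prime: 5^4 · 7^2 · 19 · 23^3 = 7079673125

7079673125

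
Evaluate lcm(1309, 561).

3927

gcd first: 1309 = 2·561 + 187; 561 = 3·187 + 0 → gcd = 187
lcm = 1309·561/gcd = 734349/187 = 3927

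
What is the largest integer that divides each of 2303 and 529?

2303 = 7² · 47
529 = 23²
Common: 1 = 1

1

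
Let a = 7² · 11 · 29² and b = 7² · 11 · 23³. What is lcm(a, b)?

5515288933

max exponent per prime: 7² · 11 · 23³ · 29² = 5515288933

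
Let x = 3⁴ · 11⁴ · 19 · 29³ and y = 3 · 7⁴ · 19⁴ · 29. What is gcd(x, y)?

1653

min exponent per shared prime: 3 · 19 · 29 = 1653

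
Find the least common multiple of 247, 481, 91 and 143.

247 = 13 · 19; 481 = 13 · 37; 91 = 7 · 13; 143 = 11 · 13
lcm takes max exponent of each prime: 7 · 11 · 13 · 19 · 37 = 703703

703703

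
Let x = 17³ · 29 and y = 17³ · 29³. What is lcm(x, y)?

max exponent per prime: 17³ · 29³ = 119823157

119823157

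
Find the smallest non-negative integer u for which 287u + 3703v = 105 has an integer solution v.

181

Reduce mod 3703: 287u ≡ 105 (mod 3703). With g = gcd(287, 3703) = 7 dividing 105, divide through: 41u ≡ 15 (mod 529).
Since gcd(41, 529) = 1, u ≡ 15·(41)⁻¹ ≡ 181 (mod 529). Smallest non-negative: 181.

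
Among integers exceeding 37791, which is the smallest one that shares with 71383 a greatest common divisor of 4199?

41990

Multiples of 4199 above 37791: 4199·10, 4199·11, … . Need the cofactor coprime to 71383/4199 = 17.
Checking s = 10, 11, … the first with gcd(s, 17) = 1 is s = 10, giving 41990.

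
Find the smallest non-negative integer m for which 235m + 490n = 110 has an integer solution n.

gcd(235, 490) = 5 (Euclid: 490 = 2·235 + 20; 235 = 11·20 + 15; 20 = 1·15 + 5; 15 = 3·5 + 0), and 5 | 110.
Extended Euclid: 235·(-25) + 490·(12) = 5. Scale by 22: m₀ = -550.
General solution m = m₀ + 98t; reducing mod 98 gives m = 38 (and n = -18).

38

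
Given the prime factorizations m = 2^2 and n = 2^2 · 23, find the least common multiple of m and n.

92

max exponent per prime: 2^2 · 23 = 92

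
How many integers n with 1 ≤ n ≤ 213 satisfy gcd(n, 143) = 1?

179

143 = 11·13. Inclusion–exclusion on these primes:
213 − ⌊213/11⌋ − ⌊213/13⌋ + ⌊213/143⌋ = 179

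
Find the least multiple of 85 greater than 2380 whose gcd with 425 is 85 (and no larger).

2465

gcd(x, 425) = 85 forces 85 | x; write x = 85s. Then gcd(85s, 85·5) = 85·gcd(s, 5), so need gcd(s, 5) = 1.
85s > 2380 gives s ≥ 29. The least s ≥ 29 coprime to 5 is 29, so x = 85·29 = 2465.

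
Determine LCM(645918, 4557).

gcd first: 645918 = 141·4557 + 3381; 4557 = 1·3381 + 1176; 3381 = 2·1176 + 1029; 1176 = 1·1029 + 147; 1029 = 7·147 + 0 → gcd = 147
lcm = 645918·4557/gcd = 2943448326/147 = 20023458

20023458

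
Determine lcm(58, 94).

2726

58 = 2 · 29; 94 = 2 · 47
max exponents: 2 · 29 · 47 = 2726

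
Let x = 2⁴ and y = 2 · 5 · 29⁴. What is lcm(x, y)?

max exponent per prime: 2⁴ · 5 · 29⁴ = 56582480

56582480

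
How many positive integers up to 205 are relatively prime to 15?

Prime factors of 15: 3, 5. Count integers ≤ 205 divisible by none of them.
By inclusion–exclusion: 205 − ⌊205/3⌋ − ⌊205/5⌋ + ⌊205/15⌋ = 109.

109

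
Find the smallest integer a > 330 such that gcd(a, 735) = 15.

Multiples of 15 above 330: 15·23, 15·24, … . Need the cofactor coprime to 735/15 = 49.
Checking s = 23, 24, … the first with gcd(s, 49) = 1 is s = 23, giving 345.

345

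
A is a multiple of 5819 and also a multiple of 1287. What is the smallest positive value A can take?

gcd first: 5819 = 4·1287 + 671; 1287 = 1·671 + 616; 671 = 1·616 + 55; 616 = 11·55 + 11; 55 = 5·11 + 0 → gcd = 11
lcm = 5819·1287/gcd = 7489053/11 = 680823

680823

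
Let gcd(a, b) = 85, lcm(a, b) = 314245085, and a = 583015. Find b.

a·b = gcd·lcm = 85·314245085 = 26710832225, so b = 26710832225/583015 = 45815.

45815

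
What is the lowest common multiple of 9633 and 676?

38532

9633 = 3 · 13² · 19; 676 = 2² · 13²
max exponents: 2² · 3 · 13² · 19 = 38532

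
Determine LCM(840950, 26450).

gcd first: 840950 = 31·26450 + 21000; 26450 = 1·21000 + 5450; 21000 = 3·5450 + 4650; 5450 = 1·4650 + 800; 4650 = 5·800 + 650; 800 = 1·650 + 150; 650 = 4·150 + 50; 150 = 3·50 + 0 → gcd = 50
lcm = 840950·26450/gcd = 22243127500/50 = 444862550

444862550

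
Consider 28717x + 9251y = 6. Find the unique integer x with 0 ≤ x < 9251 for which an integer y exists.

Euclid: 28717 = 3·9251 + 964; 9251 = 9·964 + 575; 964 = 1·575 + 389; 575 = 1·389 + 186; 389 = 2·186 + 17; 186 = 10·17 + 16; 17 = 1·16 + 1; 16 = 16·1 + 0 → gcd = 1; 6 = 1·6.
Back-substitution yields 28717·(547) + 9251·(-1698) = 1, so one solution is x = 547·6 = 3282, y = -1698·6 = -10188.
Solutions in x differ by 9251/1 = 9251; the one in [0, 9251) is 3282 mod 9251 = 3282.

3282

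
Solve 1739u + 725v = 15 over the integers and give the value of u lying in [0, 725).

gcd(1739, 725) = 1 (Euclid: 1739 = 2·725 + 289; 725 = 2·289 + 147; 289 = 1·147 + 142; 147 = 1·142 + 5; 142 = 28·5 + 2; 5 = 2·2 + 1; 2 = 2·1 + 0), and 1 | 15.
Extended Euclid: 1739·(-291) + 725·(698) = 1. Scale by 15: u₀ = -4365.
General solution u = u₀ + 725t; reducing mod 725 gives u = 710 (and v = -1703).

710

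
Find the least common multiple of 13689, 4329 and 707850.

3064282650

13689 = 3⁴ · 13²; 4329 = 3² · 13 · 37; 707850 = 2 · 3² · 5² · 11² · 13
lcm takes max exponent of each prime: 2 · 3⁴ · 5² · 11² · 13² · 37 = 3064282650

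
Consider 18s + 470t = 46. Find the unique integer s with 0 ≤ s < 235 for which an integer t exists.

gcd(18, 470) = 2 (Euclid: 470 = 26·18 + 2; 18 = 9·2 + 0), and 2 | 46.
Extended Euclid: 18·(-26) + 470·(1) = 2. Scale by 23: s₀ = -598.
General solution s = s₀ + 235k; reducing mod 235 gives s = 107 (and t = -4).

107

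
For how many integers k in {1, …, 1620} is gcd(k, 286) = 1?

Prime factors of 286: 2, 11, 13. Count integers ≤ 1620 divisible by none of them.
By inclusion–exclusion: 1620 − ⌊1620/2⌋ − ⌊1620/11⌋ − ⌊1620/13⌋ + ⌊1620/22⌋ + ⌊1620/26⌋ + ⌊1620/143⌋ − ⌊1620/286⌋ = 680.

680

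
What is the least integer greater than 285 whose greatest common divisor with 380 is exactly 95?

380 = 95·4. Any t with gcd(t, 380) = 95 is a multiple of 95, say 95s, with s coprime to 4.
Need s > 285/95, so s ≥ 4. First s ≥ 4 with gcd(s, 4) = 1 is s = 5. Thus t = 95·5 = 475.

475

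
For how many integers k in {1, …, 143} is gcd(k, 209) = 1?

Prime factors of 209: 11, 19. Count integers ≤ 143 divisible by none of them.
By inclusion–exclusion: 143 − ⌊143/11⌋ − ⌊143/19⌋ + ⌊143/209⌋ = 123.

123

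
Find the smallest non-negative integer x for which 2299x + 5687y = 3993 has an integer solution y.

gcd(2299, 5687) = 121 (Euclid: 5687 = 2·2299 + 1089; 2299 = 2·1089 + 121; 1089 = 9·121 + 0), and 121 | 3993.
Extended Euclid: 2299·(5) + 5687·(-2) = 121. Scale by 33: x₀ = 165.
General solution x = x₀ + 47t; reducing mod 47 gives x = 24 (and y = -9).

24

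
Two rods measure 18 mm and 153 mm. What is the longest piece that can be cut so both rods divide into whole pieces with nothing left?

9

Euclid: 153 = 8·18 + 9; 18 = 2·9 + 0. Last nonzero remainder: 9.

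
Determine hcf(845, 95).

845 = 5 · 13²
95 = 5 · 19
Common: 5 = 5

5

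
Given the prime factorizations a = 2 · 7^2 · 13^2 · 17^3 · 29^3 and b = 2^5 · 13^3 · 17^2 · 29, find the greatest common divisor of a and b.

2832778

min exponent per shared prime: 2 · 13^2 · 17^2 · 29 = 2832778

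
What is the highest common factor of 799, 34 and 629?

17

799 = 17 · 47; 34 = 2 · 17; 629 = 17 · 37
gcd takes min exponent of each prime: 17 = 17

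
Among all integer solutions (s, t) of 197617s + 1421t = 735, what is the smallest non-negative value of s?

22

Euclid: 197617 = 139·1421 + 98; 1421 = 14·98 + 49; 98 = 2·49 + 0 → gcd = 49; 735 = 49·15.
Back-substitution yields 197617·(-14) + 1421·(1947) = 49, so one solution is s = -14·15 = -210, t = 1947·15 = 29205.
Solutions in s differ by 1421/49 = 29; the one in [0, 29) is -210 mod 29 = 22.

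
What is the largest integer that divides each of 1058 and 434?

2

1058 = 2 · 23²
434 = 2 · 7 · 31
Common: 2 = 2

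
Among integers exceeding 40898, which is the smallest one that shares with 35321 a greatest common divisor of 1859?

42757

Multiples of 1859 above 40898: 1859·23, 1859·24, … . Need the cofactor coprime to 35321/1859 = 19.
Checking s = 23, 24, … the first with gcd(s, 19) = 1 is s = 23, giving 42757.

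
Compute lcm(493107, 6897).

493107 = 3 · 19 · 41 · 211; 6897 = 3 · 11² · 19
max exponents: 3 · 11² · 19 · 41 · 211 = 59665947

59665947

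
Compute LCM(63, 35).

315

63 = 3² · 7; 35 = 5 · 7
max exponents: 3² · 5 · 7 = 315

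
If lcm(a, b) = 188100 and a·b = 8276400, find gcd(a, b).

gcd·lcm = product, so gcd = 8276400/188100 = 44.

44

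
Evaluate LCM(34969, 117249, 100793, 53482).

34969 = 11² · 17²; 117249 = 3 · 11² · 17 · 19; 100793 = 7² · 11² · 17; 53482 = 2 · 11² · 13 · 17
lcm takes max exponent of each prime: 2 · 3 · 7² · 11² · 13 · 17² · 19 = 2539378842

2539378842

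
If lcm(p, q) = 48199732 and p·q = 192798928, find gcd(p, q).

4

From gcd × lcm = pq: gcd = 192798928 / 48199732 = 4.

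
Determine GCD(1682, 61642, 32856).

1682 = 2 · 29²; 61642 = 2 · 7² · 17 · 37; 32856 = 2³ · 3 · 37²
gcd takes min exponent of each prime: 2 = 2

2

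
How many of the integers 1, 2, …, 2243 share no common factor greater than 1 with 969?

1333

969 = 3·17·19. Inclusion–exclusion on these primes:
2243 − ⌊2243/3⌋ − ⌊2243/17⌋ − ⌊2243/19⌋ + ⌊2243/51⌋ + ⌊2243/57⌋ + ⌊2243/323⌋ − ⌊2243/969⌋ = 1333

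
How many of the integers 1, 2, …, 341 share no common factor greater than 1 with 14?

147

Prime factors of 14: 2, 7. Count integers ≤ 341 divisible by none of them.
By inclusion–exclusion: 341 − ⌊341/2⌋ − ⌊341/7⌋ + ⌊341/14⌋ = 147.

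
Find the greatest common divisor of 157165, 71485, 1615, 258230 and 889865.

gcd(157165, 71485): 157165 = 2·71485 + 14195; 71485 = 5·14195 + 510; 14195 = 27·510 + 425; 510 = 1·425 + 85; 425 = 5·85 + 0 → 85
gcd(85, 1615): 1615 = 19·85 + 0 → 85
gcd(85, 258230): 258230 = 3038·85 + 0 → 85
gcd(85, 889865): 889865 = 10469·85 + 0 → 85

85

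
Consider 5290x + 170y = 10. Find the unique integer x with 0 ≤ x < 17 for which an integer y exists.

9

Euclid: 5290 = 31·170 + 20; 170 = 8·20 + 10; 20 = 2·10 + 0 → gcd = 10; 10 = 10·1.
Back-substitution yields 5290·(-8) + 170·(249) = 10, so one solution is x = -8·1 = -8, y = 249·1 = 249.
Solutions in x differ by 170/10 = 17; the one in [0, 17) is -8 mod 17 = 9.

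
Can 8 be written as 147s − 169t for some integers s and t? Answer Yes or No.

Yes

By Bézout, 147s − 169t = 8 has integer solutions iff gcd(147, 169) | 8.
Euclid: 169 = 1·147 + 22; 147 = 6·22 + 15; 22 = 1·15 + 7; 15 = 2·7 + 1; 7 = 7·1 + 0. gcd = 1; 8 mod 1 = 0. Yes.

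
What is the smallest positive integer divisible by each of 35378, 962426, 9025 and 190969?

35378 = 2 · 7² · 19²; 962426 = 2 · 19² · 31 · 43; 9025 = 5² · 19²; 190969 = 19² · 23²
lcm takes max exponent of each prime: 2 · 5² · 7² · 19² · 23² · 31 · 43 = 623676108650

623676108650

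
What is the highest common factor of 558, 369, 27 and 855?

9

gcd(558, 369): 558 = 1·369 + 189; 369 = 1·189 + 180; 189 = 1·180 + 9; 180 = 20·9 + 0 → 9
gcd(9, 27): 27 = 3·9 + 0 → 9
gcd(9, 855): 855 = 95·9 + 0 → 9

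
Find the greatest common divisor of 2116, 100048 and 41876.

gcd(2116, 100048): 100048 = 47·2116 + 596; 2116 = 3·596 + 328; 596 = 1·328 + 268; 328 = 1·268 + 60; 268 = 4·60 + 28; 60 = 2·28 + 4; 28 = 7·4 + 0 → 4
gcd(4, 41876): 41876 = 10469·4 + 0 → 4

4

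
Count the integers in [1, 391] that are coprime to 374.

167

Prime factors of 374: 2, 11, 17. Count integers ≤ 391 divisible by none of them.
By inclusion–exclusion: 391 − ⌊391/2⌋ − ⌊391/11⌋ − ⌊391/17⌋ + ⌊391/22⌋ + ⌊391/34⌋ + ⌊391/187⌋ − ⌊391/374⌋ = 167.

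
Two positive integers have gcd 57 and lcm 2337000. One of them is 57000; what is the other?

2337

Using mn = gcd(m,n)·lcm(m,n) = 57·2337000 = 133209000, we get n = 133209000/57000 = 2337.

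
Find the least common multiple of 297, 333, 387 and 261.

297 = 3³ · 11; 333 = 3² · 37; 387 = 3² · 43; 261 = 3² · 29
lcm takes max exponent of each prime: 3³ · 11 · 29 · 37 · 43 = 13703283

13703283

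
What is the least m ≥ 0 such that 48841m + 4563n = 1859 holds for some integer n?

Euclid: 48841 = 10·4563 + 3211; 4563 = 1·3211 + 1352; 3211 = 2·1352 + 507; 1352 = 2·507 + 338; 507 = 1·338 + 169; 338 = 2·169 + 0 → gcd = 169; 1859 = 169·11.
Back-substitution yields 48841·(10) + 4563·(-107) = 169, so one solution is m = 10·11 = 110, n = -107·11 = -1177.
Solutions in m differ by 4563/169 = 27; the one in [0, 27) is 110 mod 27 = 2.

2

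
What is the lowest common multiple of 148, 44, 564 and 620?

35579940

lcm(148, 44) = 148·44/gcd = 6512/4 = 1628
lcm(1628, 564) = 1628·564/gcd = 918192/4 = 229548
lcm(229548, 620) = 229548·620/gcd = 142319760/4 = 35579940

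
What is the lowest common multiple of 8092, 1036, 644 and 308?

75749212

lcm(8092, 1036) = 8092·1036/gcd = 8383312/28 = 299404
lcm(299404, 644) = 299404·644/gcd = 192816176/28 = 6886292
lcm(6886292, 308) = 6886292·308/gcd = 2120977936/28 = 75749212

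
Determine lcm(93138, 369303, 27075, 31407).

23026042050

lcm(93138, 369303) = 93138·369303/gcd = 34396142814/1083 = 31760058
lcm(31760058, 27075) = 31760058·27075/gcd = 859903570350/1083 = 794001450
lcm(794001450, 31407) = 794001450·31407/gcd = 24937203540150/1083 = 23026042050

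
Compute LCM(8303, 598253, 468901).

8303 = 19² · 23; 598253 = 19 · 23 · 37²; 468901 = 19 · 23 · 29 · 37
lcm takes max exponent of each prime: 19² · 23 · 29 · 37² = 329637403

329637403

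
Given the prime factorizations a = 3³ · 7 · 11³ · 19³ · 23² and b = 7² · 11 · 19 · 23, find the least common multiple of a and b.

max exponent per prime: 3³ · 7² · 11³ · 19³ · 23² = 6389316099243

6389316099243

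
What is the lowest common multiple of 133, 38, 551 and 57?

lcm(133, 38) = 133·38/gcd = 5054/19 = 266
lcm(266, 551) = 266·551/gcd = 146566/19 = 7714
lcm(7714, 57) = 7714·57/gcd = 439698/19 = 23142

23142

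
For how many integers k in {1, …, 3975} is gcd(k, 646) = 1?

1772

646 = 2·17·19. Inclusion–exclusion on these primes:
3975 − ⌊3975/2⌋ − ⌊3975/17⌋ − ⌊3975/19⌋ + ⌊3975/34⌋ + ⌊3975/38⌋ + ⌊3975/323⌋ − ⌊3975/646⌋ = 1772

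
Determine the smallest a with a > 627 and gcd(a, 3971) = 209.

836

Multiples of 209 above 627: 209·4, 209·5, … . Need the cofactor coprime to 3971/209 = 19.
Checking s = 4, 5, … the first with gcd(s, 19) = 1 is s = 4, giving 836.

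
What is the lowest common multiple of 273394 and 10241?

gcd first: 273394 = 26·10241 + 7128; 10241 = 1·7128 + 3113; 7128 = 2·3113 + 902; 3113 = 3·902 + 407; 902 = 2·407 + 88; 407 = 4·88 + 55; 88 = 1·55 + 33; 55 = 1·33 + 22; 33 = 1·22 + 11; 22 = 2·11 + 0 → gcd = 11
lcm = 273394·10241/gcd = 2799827954/11 = 254529814

254529814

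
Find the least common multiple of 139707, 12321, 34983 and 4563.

lcm(139707, 12321) = 139707·12321/gcd = 1721329947/9 = 191258883
lcm(191258883, 34983) = 191258883·34983/gcd = 6690809503989/9 = 743423278221
lcm(743423278221, 4563) = 743423278221·4563/gcd = 3392240418522423/1521 = 2230269834663

2230269834663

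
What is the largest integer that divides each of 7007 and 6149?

143

Euclid: 7007 = 1·6149 + 858; 6149 = 7·858 + 143; 858 = 6·143 + 0. Last nonzero remainder: 143.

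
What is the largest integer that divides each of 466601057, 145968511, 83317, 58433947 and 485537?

2873

gcd(466601057, 145968511): 466601057 = 3·145968511 + 28695524; 145968511 = 5·28695524 + 2490891; 28695524 = 11·2490891 + 1295723; 2490891 = 1·1295723 + 1195168; 1295723 = 1·1195168 + 100555; 1195168 = 11·100555 + 89063; 100555 = 1·89063 + 11492; 89063 = 7·11492 + 8619; 11492 = 1·8619 + 2873; 8619 = 3·2873 + 0 → 2873
gcd(2873, 83317): 83317 = 29·2873 + 0 → 2873
gcd(2873, 58433947): 58433947 = 20339·2873 + 0 → 2873
gcd(2873, 485537): 485537 = 169·2873 + 0 → 2873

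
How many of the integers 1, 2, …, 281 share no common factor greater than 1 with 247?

247 = 13·19. Inclusion–exclusion on these primes:
281 − ⌊281/13⌋ − ⌊281/19⌋ + ⌊281/247⌋ = 247

247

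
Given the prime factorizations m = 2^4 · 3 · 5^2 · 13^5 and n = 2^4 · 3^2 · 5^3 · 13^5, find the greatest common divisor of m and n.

min exponent per shared prime: 2^4 · 3 · 5^2 · 13^5 = 445551600

445551600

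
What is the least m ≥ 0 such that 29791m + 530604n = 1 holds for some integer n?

362683

Euclid: 530604 = 17·29791 + 24157; 29791 = 1·24157 + 5634; 24157 = 4·5634 + 1621; 5634 = 3·1621 + 771; 1621 = 2·771 + 79; 771 = 9·79 + 60; 79 = 1·60 + 19; 60 = 3·19 + 3; 19 = 6·3 + 1; 3 = 3·1 + 0 → gcd = 1; 1 = 1·1.
Back-substitution yields 29791·(-167921) + 530604·(9428) = 1, so one solution is m = -167921·1 = -167921, n = 9428·1 = 9428.
Solutions in m differ by 530604/1 = 530604; the one in [0, 530604) is -167921 mod 530604 = 362683.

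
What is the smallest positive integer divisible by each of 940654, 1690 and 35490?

940654 = 2 · 11² · 13² · 23; 1690 = 2 · 5 · 13²; 35490 = 2 · 3 · 5 · 7 · 13²
lcm takes max exponent of each prime: 2 · 3 · 5 · 7 · 11² · 13² · 23 = 98768670

98768670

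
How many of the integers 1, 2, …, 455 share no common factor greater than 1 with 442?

Prime factors of 442: 2, 13, 17. Count integers ≤ 455 divisible by none of them.
By inclusion–exclusion: 455 − ⌊455/2⌋ − ⌊455/13⌋ − ⌊455/17⌋ + ⌊455/26⌋ + ⌊455/34⌋ + ⌊455/221⌋ − ⌊455/442⌋ = 198.

198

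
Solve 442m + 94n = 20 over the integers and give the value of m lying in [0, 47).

Reduce mod 94: 442m ≡ 20 (mod 94). With g = gcd(442, 94) = 2 dividing 20, divide through: 221m ≡ 10 (mod 47).
Since gcd(221, 47) = 1, m ≡ 10·(221)⁻¹ ≡ 6 (mod 47). Smallest non-negative: 6.

6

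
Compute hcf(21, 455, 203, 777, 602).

7

gcd(21, 455): 455 = 21·21 + 14; 21 = 1·14 + 7; 14 = 2·7 + 0 → 7
gcd(7, 203): 203 = 29·7 + 0 → 7
gcd(7, 777): 777 = 111·7 + 0 → 7
gcd(7, 602): 602 = 86·7 + 0 → 7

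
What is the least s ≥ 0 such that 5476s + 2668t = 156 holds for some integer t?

630

Reduce mod 2668: 5476s ≡ 156 (mod 2668). With g = gcd(5476, 2668) = 4 dividing 156, divide through: 1369s ≡ 39 (mod 667).
Since gcd(1369, 667) = 1, s ≡ 39·(1369)⁻¹ ≡ 630 (mod 667). Smallest non-negative: 630.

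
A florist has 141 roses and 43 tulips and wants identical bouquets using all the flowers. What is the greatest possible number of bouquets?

Euclid: 141 = 3·43 + 12; 43 = 3·12 + 7; 12 = 1·7 + 5; 7 = 1·5 + 2; 5 = 2·2 + 1; 2 = 2·1 + 0. Last nonzero remainder: 1.

1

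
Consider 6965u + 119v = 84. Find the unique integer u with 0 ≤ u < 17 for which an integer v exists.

Euclid: 6965 = 58·119 + 63; 119 = 1·63 + 56; 63 = 1·56 + 7; 56 = 8·7 + 0 → gcd = 7; 84 = 7·12.
Back-substitution yields 6965·(2) + 119·(-117) = 7, so one solution is u = 2·12 = 24, v = -117·12 = -1404.
Solutions in u differ by 119/7 = 17; the one in [0, 17) is 24 mod 17 = 7.

7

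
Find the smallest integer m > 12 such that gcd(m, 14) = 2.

14 = 2·7. Any m with gcd(m, 14) = 2 is a multiple of 2, say 2s, with s coprime to 7.
Need s > 12/2, so s ≥ 7. First s ≥ 7 with gcd(s, 7) = 1 is s = 8. Thus m = 2·8 = 16.

16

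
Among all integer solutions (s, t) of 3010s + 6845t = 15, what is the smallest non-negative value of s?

448

Reduce mod 6845: 3010s ≡ 15 (mod 6845). With g = gcd(3010, 6845) = 5 dividing 15, divide through: 602s ≡ 3 (mod 1369).
Since gcd(602, 1369) = 1, s ≡ 3·(602)⁻¹ ≡ 448 (mod 1369). Smallest non-negative: 448.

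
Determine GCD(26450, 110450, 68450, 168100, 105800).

26450 = 2 · 5² · 23²; 110450 = 2 · 5² · 47²; 68450 = 2 · 5² · 37²; 168100 = 2² · 5² · 41²; 105800 = 2³ · 5² · 23²
gcd takes min exponent of each prime: 2 · 5² = 50

50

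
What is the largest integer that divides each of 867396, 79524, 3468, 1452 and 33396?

gcd(867396, 79524): 867396 = 10·79524 + 72156; 79524 = 1·72156 + 7368; 72156 = 9·7368 + 5844; 7368 = 1·5844 + 1524; 5844 = 3·1524 + 1272; 1524 = 1·1272 + 252; 1272 = 5·252 + 12; 252 = 21·12 + 0 → 12
gcd(12, 3468): 3468 = 289·12 + 0 → 12
gcd(12, 1452): 1452 = 121·12 + 0 → 12
gcd(12, 33396): 33396 = 2783·12 + 0 → 12

12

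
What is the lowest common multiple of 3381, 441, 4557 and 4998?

10690722

3381 = 3 · 7² · 23; 441 = 3² · 7²; 4557 = 3 · 7² · 31; 4998 = 2 · 3 · 7² · 17
lcm takes max exponent of each prime: 2 · 3² · 7² · 17 · 23 · 31 = 10690722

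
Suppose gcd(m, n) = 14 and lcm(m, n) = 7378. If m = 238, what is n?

434

Using mn = gcd(m,n)·lcm(m,n) = 14·7378 = 103292, we get n = 103292/238 = 434.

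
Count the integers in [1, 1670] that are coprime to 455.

455 = 5·7·13. Inclusion–exclusion on these primes:
1670 − ⌊1670/5⌋ − ⌊1670/7⌋ − ⌊1670/13⌋ + ⌊1670/35⌋ + ⌊1670/65⌋ + ⌊1670/91⌋ − ⌊1670/455⌋ = 1057

1057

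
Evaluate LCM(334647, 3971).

3681117

334647 = 3² · 19² · 103; 3971 = 11 · 19²
max exponents: 3² · 11 · 19² · 103 = 3681117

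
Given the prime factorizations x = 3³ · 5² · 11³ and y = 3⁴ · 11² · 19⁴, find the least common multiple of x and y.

351250933275

max exponent per prime: 3⁴ · 5² · 11³ · 19⁴ = 351250933275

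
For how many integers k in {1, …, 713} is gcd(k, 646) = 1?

318

Prime factors of 646: 2, 17, 19. Count integers ≤ 713 divisible by none of them.
By inclusion–exclusion: 713 − ⌊713/2⌋ − ⌊713/17⌋ − ⌊713/19⌋ + ⌊713/34⌋ + ⌊713/38⌋ + ⌊713/323⌋ − ⌊713/646⌋ = 318.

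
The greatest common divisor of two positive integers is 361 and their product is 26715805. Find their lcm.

Since gcd(p,q)·lcm(p,q) = pq, lcm = 26715805/361 = 74005.

74005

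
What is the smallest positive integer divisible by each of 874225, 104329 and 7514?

8205475850

874225 = 5² · 11² · 17²; 104329 = 17² · 19²; 7514 = 2 · 13 · 17²
lcm takes max exponent of each prime: 2 · 5² · 11² · 13 · 17² · 19² = 8205475850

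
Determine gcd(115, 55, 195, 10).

gcd(115, 55): 115 = 2·55 + 5; 55 = 11·5 + 0 → 5
gcd(5, 195): 195 = 39·5 + 0 → 5
gcd(5, 10): 10 = 2·5 + 0 → 5

5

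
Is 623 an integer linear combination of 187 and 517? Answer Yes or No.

No

gcd(187, 517): 517 = 2·187 + 143; 187 = 1·143 + 44; 143 = 3·44 + 11; 44 = 4·11 + 0 → 11
11 does not divide 623, so a solution does not exist.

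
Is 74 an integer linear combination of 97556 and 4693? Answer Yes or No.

By Bézout, 97556s + 4693t = 74 has integer solutions iff gcd(97556, 4693) | 74.
Euclid: 97556 = 20·4693 + 3696; 4693 = 1·3696 + 997; 3696 = 3·997 + 705; 997 = 1·705 + 292; 705 = 2·292 + 121; 292 = 2·121 + 50; 121 = 2·50 + 21; 50 = 2·21 + 8; 21 = 2·8 + 5; 8 = 1·5 + 3; 5 = 1·3 + 2; 3 = 1·2 + 1; 2 = 2·1 + 0. gcd = 1; 74 mod 1 = 0. Yes.

Yes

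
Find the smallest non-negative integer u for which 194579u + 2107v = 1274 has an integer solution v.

Euclid: 194579 = 92·2107 + 735; 2107 = 2·735 + 637; 735 = 1·637 + 98; 637 = 6·98 + 49; 98 = 2·49 + 0 → gcd = 49; 1274 = 49·26.
Back-substitution yields 194579·(-20) + 2107·(1847) = 49, so one solution is u = -20·26 = -520, v = 1847·26 = 48022.
Solutions in u differ by 2107/49 = 43; the one in [0, 43) is -520 mod 43 = 39.

39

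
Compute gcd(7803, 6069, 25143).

gcd(7803, 6069): 7803 = 1·6069 + 1734; 6069 = 3·1734 + 867; 1734 = 2·867 + 0 → 867
gcd(867, 25143): 25143 = 29·867 + 0 → 867

867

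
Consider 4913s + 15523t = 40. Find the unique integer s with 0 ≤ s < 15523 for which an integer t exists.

3643

gcd(4913, 15523) = 1 (Euclid: 15523 = 3·4913 + 784; 4913 = 6·784 + 209; 784 = 3·209 + 157; 209 = 1·157 + 52; 157 = 3·52 + 1; 52 = 52·1 + 0), and 1 | 40.
Extended Euclid: 4913·(-297) + 15523·(94) = 1. Scale by 40: s₀ = -11880.
General solution s = s₀ + 15523k; reducing mod 15523 gives s = 3643 (and t = -1153).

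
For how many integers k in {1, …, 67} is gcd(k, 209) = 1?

58

209 = 11·19. Inclusion–exclusion on these primes:
67 − ⌊67/11⌋ − ⌊67/19⌋ + ⌊67/209⌋ = 58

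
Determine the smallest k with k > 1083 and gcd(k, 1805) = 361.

Multiples of 361 above 1083: 361·4, 361·5, … . Need the cofactor coprime to 1805/361 = 5.
Checking s = 4, 5, … the first with gcd(s, 5) = 1 is s = 4, giving 1444.

1444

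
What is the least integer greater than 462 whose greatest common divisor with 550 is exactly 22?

484

gcd(x, 550) = 22 forces 22 | x; write x = 22s. Then gcd(22s, 22·25) = 22·gcd(s, 25), so need gcd(s, 25) = 1.
22s > 462 gives s ≥ 22. The least s ≥ 22 coprime to 25 is 22, so x = 22·22 = 484.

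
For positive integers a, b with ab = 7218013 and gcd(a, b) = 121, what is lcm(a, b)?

59653

For any two positive integers, gcd × lcm equals their product. Hence lcm = 7218013 / 121 = 59653.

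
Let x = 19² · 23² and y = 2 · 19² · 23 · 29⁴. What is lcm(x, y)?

270137490578

max exponent per prime: 2 · 19² · 23² · 29⁴ = 270137490578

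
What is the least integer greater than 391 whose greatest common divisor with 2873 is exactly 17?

408

gcd(m, 2873) = 17 forces 17 | m; write m = 17s. Then gcd(17s, 17·169) = 17·gcd(s, 169), so need gcd(s, 169) = 1.
17s > 391 gives s ≥ 24. The least s ≥ 24 coprime to 169 is 24, so m = 17·24 = 408.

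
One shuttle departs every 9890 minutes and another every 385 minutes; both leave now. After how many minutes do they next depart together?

9890 = 2 · 5 · 23 · 43; 385 = 5 · 7 · 11
max exponents: 2 · 5 · 7 · 11 · 23 · 43 = 761530

761530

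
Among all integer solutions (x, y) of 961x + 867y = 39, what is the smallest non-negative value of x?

Reduce mod 867: 961x ≡ 39 (mod 867). With g = gcd(961, 867) = 1 dividing 39, divide through: 961x ≡ 39 (mod 867).
Since gcd(961, 867) = 1, x ≡ 39·(961)⁻¹ ≡ 231 (mod 867). Smallest non-negative: 231.

231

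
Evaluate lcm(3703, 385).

203665

gcd first: 3703 = 9·385 + 238; 385 = 1·238 + 147; 238 = 1·147 + 91; 147 = 1·91 + 56; 91 = 1·56 + 35; 56 = 1·35 + 21; 35 = 1·21 + 14; 21 = 1·14 + 7; 14 = 2·7 + 0 → gcd = 7
lcm = 3703·385/gcd = 1425655/7 = 203665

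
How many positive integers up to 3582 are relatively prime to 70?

1228

70 = 2·5·7. Inclusion–exclusion on these primes:
3582 − ⌊3582/2⌋ − ⌊3582/5⌋ − ⌊3582/7⌋ + ⌊3582/10⌋ + ⌊3582/14⌋ + ⌊3582/35⌋ − ⌊3582/70⌋ = 1228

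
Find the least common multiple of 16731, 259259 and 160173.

1122332211

lcm(16731, 259259) = 16731·259259/gcd = 4337662329/143 = 30333303
lcm(30333303, 160173) = 30333303·160173/gcd = 4858576141419/4329 = 1122332211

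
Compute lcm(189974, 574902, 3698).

189974 = 2 · 43 · 47²; 574902 = 2 · 3² · 19 · 41²; 3698 = 2 · 43²
lcm takes max exponent of each prime: 2 · 3² · 19 · 41² · 43² · 47² = 2348153299782

2348153299782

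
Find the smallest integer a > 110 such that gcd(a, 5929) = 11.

Multiples of 11 above 110: 11·11, 11·12, … . Need the cofactor coprime to 5929/11 = 539.
Checking s = 11, 12, … the first with gcd(s, 539) = 1 is s = 12, giving 132.

132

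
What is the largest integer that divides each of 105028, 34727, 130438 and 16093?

847

gcd(105028, 34727): 105028 = 3·34727 + 847; 34727 = 41·847 + 0 → 847
gcd(847, 130438): 130438 = 154·847 + 0 → 847
gcd(847, 16093): 16093 = 19·847 + 0 → 847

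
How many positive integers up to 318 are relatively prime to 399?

173

Prime factors of 399: 3, 7, 19. Count integers ≤ 318 divisible by none of them.
By inclusion–exclusion: 318 − ⌊318/3⌋ − ⌊318/7⌋ − ⌊318/19⌋ + ⌊318/21⌋ + ⌊318/57⌋ + ⌊318/133⌋ − ⌊318/399⌋ = 173.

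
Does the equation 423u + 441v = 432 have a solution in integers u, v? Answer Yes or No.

Yes

gcd(423, 441): 441 = 1·423 + 18; 423 = 23·18 + 9; 18 = 2·9 + 0 → 9
9 divides 432, so a solution exists.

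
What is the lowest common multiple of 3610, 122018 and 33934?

28674230

3610 = 2 · 5 · 19²; 122018 = 2 · 13² · 19²; 33934 = 2 · 19² · 47
lcm takes max exponent of each prime: 2 · 5 · 13² · 19² · 47 = 28674230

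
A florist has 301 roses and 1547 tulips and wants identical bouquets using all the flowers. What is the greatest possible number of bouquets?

7

Euclid: 1547 = 5·301 + 42; 301 = 7·42 + 7; 42 = 6·7 + 0. Last nonzero remainder: 7.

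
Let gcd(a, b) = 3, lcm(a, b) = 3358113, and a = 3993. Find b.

a·b = gcd·lcm = 3·3358113 = 10074339, so b = 10074339/3993 = 2523.

2523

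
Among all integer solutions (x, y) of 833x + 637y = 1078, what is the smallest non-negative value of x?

12

gcd(833, 637) = 49 (Euclid: 833 = 1·637 + 196; 637 = 3·196 + 49; 196 = 4·49 + 0), and 49 | 1078.
Extended Euclid: 833·(-3) + 637·(4) = 49. Scale by 22: x₀ = -66.
General solution x = x₀ + 13t; reducing mod 13 gives x = 12 (and y = -14).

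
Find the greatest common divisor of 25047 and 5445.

1089

25047 = 3² · 11² · 23
5445 = 3² · 5 · 11²
Common: 3² · 11² = 1089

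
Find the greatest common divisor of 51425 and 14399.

2057

Euclid: 51425 = 3·14399 + 8228; 14399 = 1·8228 + 6171; 8228 = 1·6171 + 2057; 6171 = 3·2057 + 0. Last nonzero remainder: 2057.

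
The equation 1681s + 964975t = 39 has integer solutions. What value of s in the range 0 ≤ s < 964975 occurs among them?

Reduce mod 964975: 1681s ≡ 39 (mod 964975). With g = gcd(1681, 964975) = 1 dividing 39, divide through: 1681s ≡ 39 (mod 964975).
Since gcd(1681, 964975) = 1, s ≡ 39·(1681)⁻¹ ≡ 893219 (mod 964975). Smallest non-negative: 893219.

893219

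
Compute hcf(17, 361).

1

Euclid: 361 = 21·17 + 4; 17 = 4·4 + 1; 4 = 4·1 + 0. Last nonzero remainder: 1.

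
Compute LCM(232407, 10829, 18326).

232407 = 3² · 7² · 17 · 31; 10829 = 7² · 13 · 17; 18326 = 2 · 7² · 11 · 17
lcm takes max exponent of each prime: 2 · 3² · 7² · 11 · 13 · 17 · 31 = 66468402

66468402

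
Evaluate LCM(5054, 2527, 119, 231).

2835294

lcm(5054, 2527) = 5054·2527/gcd = 12771458/2527 = 5054
lcm(5054, 119) = 5054·119/gcd = 601426/7 = 85918
lcm(85918, 231) = 85918·231/gcd = 19847058/7 = 2835294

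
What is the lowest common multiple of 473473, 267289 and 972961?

lcm(473473, 267289) = 473473·267289/gcd = 126554124697/121 = 1045901857
lcm(1045901857, 972961) = 1045901857·972961/gcd = 1017621716688577/5203 = 195583647259

195583647259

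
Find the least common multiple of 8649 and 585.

8649 = 3² · 31²; 585 = 3² · 5 · 13
max exponents: 3² · 5 · 13 · 31² = 562185

562185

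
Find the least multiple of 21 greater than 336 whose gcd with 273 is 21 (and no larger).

gcd(a, 273) = 21 forces 21 | a; write a = 21s. Then gcd(21s, 21·13) = 21·gcd(s, 13), so need gcd(s, 13) = 1.
21s > 336 gives s ≥ 17. The least s ≥ 17 coprime to 13 is 17, so a = 21·17 = 357.

357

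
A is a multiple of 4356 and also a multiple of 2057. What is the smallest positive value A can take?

4356 = 2² · 3² · 11²; 2057 = 11² · 17
max exponents: 2² · 3² · 11² · 17 = 74052

74052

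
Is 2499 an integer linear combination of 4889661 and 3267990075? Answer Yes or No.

gcd(4889661, 3267990075): 3267990075 = 668·4889661 + 1696527; 4889661 = 2·1696527 + 1496607; 1696527 = 1·1496607 + 199920; 1496607 = 7·199920 + 97167; 199920 = 2·97167 + 5586; 97167 = 17·5586 + 2205; 5586 = 2·2205 + 1176; 2205 = 1·1176 + 1029; 1176 = 1·1029 + 147; 1029 = 7·147 + 0 → 147
147 divides 2499, so a solution exists.

Yes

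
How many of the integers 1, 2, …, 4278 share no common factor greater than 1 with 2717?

3401

Prime factors of 2717: 11, 13, 19. Count integers ≤ 4278 divisible by none of them.
By inclusion–exclusion: 4278 − ⌊4278/11⌋ − ⌊4278/13⌋ − ⌊4278/19⌋ + ⌊4278/143⌋ + ⌊4278/209⌋ + ⌊4278/247⌋ − ⌊4278/2717⌋ = 3401.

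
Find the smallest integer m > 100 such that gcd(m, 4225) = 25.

4225 = 25·169. Any m with gcd(m, 4225) = 25 is a multiple of 25, say 25s, with s coprime to 169.
Need s > 100/25, so s ≥ 5. First s ≥ 5 with gcd(s, 169) = 1 is s = 5. Thus m = 25·5 = 125.

125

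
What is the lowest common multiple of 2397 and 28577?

4029357

2397 = 3 · 17 · 47; 28577 = 17 · 41²
max exponents: 3 · 17 · 41² · 47 = 4029357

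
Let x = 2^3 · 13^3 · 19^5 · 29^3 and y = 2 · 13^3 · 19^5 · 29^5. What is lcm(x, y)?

max exponent per prime: 2^3 · 13^3 · 19^5 · 29^5 = 892643482035751576

892643482035751576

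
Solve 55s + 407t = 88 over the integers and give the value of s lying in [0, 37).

Reduce mod 407: 55s ≡ 88 (mod 407). With g = gcd(55, 407) = 11 dividing 88, divide through: 5s ≡ 8 (mod 37).
Since gcd(5, 37) = 1, s ≡ 8·(5)⁻¹ ≡ 9 (mod 37). Smallest non-negative: 9.

9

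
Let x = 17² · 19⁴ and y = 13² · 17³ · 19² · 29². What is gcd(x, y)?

104329

min exponent per shared prime: 17² · 19² = 104329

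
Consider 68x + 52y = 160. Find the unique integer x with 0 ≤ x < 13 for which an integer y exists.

Reduce mod 52: 68x ≡ 160 (mod 52). With g = gcd(68, 52) = 4 dividing 160, divide through: 17x ≡ 40 (mod 13).
Since gcd(17, 13) = 1, x ≡ 40·(17)⁻¹ ≡ 10 (mod 13). Smallest non-negative: 10.

10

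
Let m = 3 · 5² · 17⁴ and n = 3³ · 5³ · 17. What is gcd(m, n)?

min exponent per shared prime: 3 · 5² · 17 = 1275

1275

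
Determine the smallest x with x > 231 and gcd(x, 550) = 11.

gcd(x, 550) = 11 forces 11 | x; write x = 11s. Then gcd(11s, 11·50) = 11·gcd(s, 50), so need gcd(s, 50) = 1.
11s > 231 gives s ≥ 22. The least s ≥ 22 coprime to 50 is 23, so x = 11·23 = 253.

253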